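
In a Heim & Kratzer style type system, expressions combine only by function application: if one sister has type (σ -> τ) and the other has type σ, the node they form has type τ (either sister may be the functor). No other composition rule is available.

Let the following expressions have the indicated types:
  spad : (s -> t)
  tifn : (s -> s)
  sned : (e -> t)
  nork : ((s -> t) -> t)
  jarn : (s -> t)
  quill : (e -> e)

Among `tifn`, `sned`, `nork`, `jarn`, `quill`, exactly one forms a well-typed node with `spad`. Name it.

nork

tifn : (s -> s) — does not combine with spad.
sned : (e -> t) — does not combine with spad.
nork — combines: nork : ((s -> t) -> t) takes spad : (s -> t) as argument, giving t.
jarn : (s -> t) — does not combine with spad.
quill : (e -> e) — does not combine with spad.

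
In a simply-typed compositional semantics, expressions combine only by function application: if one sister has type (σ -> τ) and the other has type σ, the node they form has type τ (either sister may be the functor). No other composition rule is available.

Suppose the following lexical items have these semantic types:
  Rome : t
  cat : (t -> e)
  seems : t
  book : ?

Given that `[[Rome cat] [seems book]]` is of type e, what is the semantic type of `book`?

[[Rome cat] [seems book]] is required to be e. [Rome cat] : e cannot yield e as functor, so [seems book] : (e -> e).
[seems book] is required to be (e -> e). seems : t cannot yield (e -> e) as functor, so book : (t -> (e -> e)).

(t -> (e -> e))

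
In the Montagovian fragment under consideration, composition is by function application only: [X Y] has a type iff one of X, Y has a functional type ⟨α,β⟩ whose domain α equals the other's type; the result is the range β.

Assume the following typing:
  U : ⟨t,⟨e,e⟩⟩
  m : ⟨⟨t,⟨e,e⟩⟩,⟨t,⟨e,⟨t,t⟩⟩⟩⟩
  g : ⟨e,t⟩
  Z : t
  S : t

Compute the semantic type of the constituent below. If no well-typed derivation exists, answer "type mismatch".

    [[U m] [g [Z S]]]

type mismatch

[U m]: functor m : ⟨⟨t,⟨e,e⟩⟩,⟨t,⟨e,⟨t,t⟩⟩⟩⟩, argument U : ⟨t,⟨e,e⟩⟩; result ⟨t,⟨e,⟨t,t⟩⟩⟩.
[Z S]: t and t cannot combine by function application — type clash.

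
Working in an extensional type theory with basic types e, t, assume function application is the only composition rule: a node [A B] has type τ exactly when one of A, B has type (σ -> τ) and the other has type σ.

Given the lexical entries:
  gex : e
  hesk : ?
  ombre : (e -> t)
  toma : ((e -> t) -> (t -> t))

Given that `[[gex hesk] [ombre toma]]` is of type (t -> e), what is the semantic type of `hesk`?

[[gex hesk] [ombre toma]] must have type (t -> e). The sister [ombre toma] has type (t -> t); that is not a function onto (t -> e), so [gex hesk] must be the functor, of type ((t -> t) -> (t -> e)).
[gex hesk] must have type ((t -> t) -> (t -> e)). The sister gex has type e; that is not a function onto ((t -> t) -> (t -> e)), so hesk must be the functor, of type (e -> ((t -> t) -> (t -> e))).

(e -> ((t -> t) -> (t -> e)))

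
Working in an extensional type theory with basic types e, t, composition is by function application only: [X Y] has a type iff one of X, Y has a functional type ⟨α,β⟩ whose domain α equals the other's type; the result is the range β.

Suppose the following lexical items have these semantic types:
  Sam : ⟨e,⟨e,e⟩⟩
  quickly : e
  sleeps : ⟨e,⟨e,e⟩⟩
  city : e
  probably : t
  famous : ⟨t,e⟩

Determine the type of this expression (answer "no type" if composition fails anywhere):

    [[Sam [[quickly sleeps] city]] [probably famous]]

[quickly sleeps]: functor sleeps : ⟨e,⟨e,e⟩⟩, argument quickly : e; result ⟨e,e⟩.
[[quickly sleeps] city]: functor [quickly sleeps] : ⟨e,e⟩, argument city : e; result e.
[Sam [[quickly sleeps] city]]: functor Sam : ⟨e,⟨e,e⟩⟩, argument [[quickly sleeps] city] : e; result ⟨e,e⟩.
[probably famous]: functor famous : ⟨t,e⟩, argument probably : t; result e.
[[Sam [[quickly sleeps] city]] [probably famous]]: functor [Sam [[quickly sleeps] city]] : ⟨e,e⟩, argument [probably famous] : e; result e.

e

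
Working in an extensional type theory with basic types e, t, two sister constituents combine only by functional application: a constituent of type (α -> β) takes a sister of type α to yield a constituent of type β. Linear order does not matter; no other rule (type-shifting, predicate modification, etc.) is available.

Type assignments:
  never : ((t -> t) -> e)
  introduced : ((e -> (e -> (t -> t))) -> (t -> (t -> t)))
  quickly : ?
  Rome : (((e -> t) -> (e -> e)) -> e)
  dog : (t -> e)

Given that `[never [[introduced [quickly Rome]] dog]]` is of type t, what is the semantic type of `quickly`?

At [never [[introduced [quickly Rome]] dog]] (required: t): never is ((t -> t) -> e), which is not a function with range t; hence [[introduced [quickly Rome]] dog] is the functor — type (((t -> t) -> e) -> t).
At [[introduced [quickly Rome]] dog] (required: (((t -> t) -> e) -> t)): dog is (t -> e), which is not a function with range (((t -> t) -> e) -> t); hence [introduced [quickly Rome]] is the functor — type ((t -> e) -> (((t -> t) -> e) -> t)).
At [introduced [quickly Rome]] (required: ((t -> e) -> (((t -> t) -> e) -> t))): introduced is ((e -> (e -> (t -> t))) -> (t -> (t -> t))), which is not a function with range ((t -> e) -> (((t -> t) -> e) -> t)); hence [quickly Rome] is the functor — type (((e -> (e -> (t -> t))) -> (t -> (t -> t))) -> ((t -> e) -> (((t -> t) -> e) -> t))).
At [quickly Rome] (required: (((e -> (e -> (t -> t))) -> (t -> (t -> t))) -> ((t -> e) -> (((t -> t) -> e) -> t)))): Rome is (((e -> t) -> (e -> e)) -> e), which is not a function with range (((e -> (e -> (t -> t))) -> (t -> (t -> t))) -> ((t -> e) -> (((t -> t) -> e) -> t))); hence quickly is the functor — type ((((e -> t) -> (e -> e)) -> e) -> (((e -> (e -> (t -> t))) -> (t -> (t -> t))) -> ((t -> e) -> (((t -> t) -> e) -> t)))).

((((e -> t) -> (e -> e)) -> e) -> (((e -> (e -> (t -> t))) -> (t -> (t -> t))) -> ((t -> e) -> (((t -> t) -> e) -> t))))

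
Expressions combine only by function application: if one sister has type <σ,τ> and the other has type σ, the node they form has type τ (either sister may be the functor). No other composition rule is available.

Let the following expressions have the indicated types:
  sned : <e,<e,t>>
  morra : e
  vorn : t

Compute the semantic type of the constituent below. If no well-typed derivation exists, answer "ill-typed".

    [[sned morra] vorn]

At [sned morra], sned : <e,<e,t>> takes morra : e, giving <e,t>.
[[sned morra] vorn]: <e,t> and t cannot combine by function application — type clash.

ill-typed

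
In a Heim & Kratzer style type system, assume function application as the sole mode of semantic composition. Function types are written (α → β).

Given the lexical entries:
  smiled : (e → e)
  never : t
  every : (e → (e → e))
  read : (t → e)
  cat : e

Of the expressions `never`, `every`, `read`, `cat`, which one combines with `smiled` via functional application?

cat

never : t — does not combine with smiled.
every : (e → (e → e)) — does not combine with smiled.
read : (t → e) — does not combine with smiled.
cat — combines: smiled : (e → e) takes cat : e as argument, giving e.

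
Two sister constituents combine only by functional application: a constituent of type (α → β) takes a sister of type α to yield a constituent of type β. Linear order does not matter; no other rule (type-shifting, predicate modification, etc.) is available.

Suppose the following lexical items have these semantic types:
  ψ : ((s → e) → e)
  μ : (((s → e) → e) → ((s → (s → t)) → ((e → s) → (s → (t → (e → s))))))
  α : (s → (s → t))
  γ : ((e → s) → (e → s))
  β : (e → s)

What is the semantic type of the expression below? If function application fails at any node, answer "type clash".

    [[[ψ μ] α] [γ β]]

At [ψ μ], μ : (((s → e) → e) → ((s → (s → t)) → ((e → s) → (s → (t → (e → s)))))) takes ψ : ((s → e) → e), giving ((s → (s → t)) → ((e → s) → (s → (t → (e → s))))).
At [[ψ μ] α], [ψ μ] : ((s → (s → t)) → ((e → s) → (s → (t → (e → s))))) takes α : (s → (s → t)), giving ((e → s) → (s → (t → (e → s)))).
At [γ β], γ : ((e → s) → (e → s)) takes β : (e → s), giving (e → s).
At [[[ψ μ] α] [γ β]], [[ψ μ] α] : ((e → s) → (s → (t → (e → s)))) takes [γ β] : (e → s), giving (s → (t → (e → s))).

(s → (t → (e → s)))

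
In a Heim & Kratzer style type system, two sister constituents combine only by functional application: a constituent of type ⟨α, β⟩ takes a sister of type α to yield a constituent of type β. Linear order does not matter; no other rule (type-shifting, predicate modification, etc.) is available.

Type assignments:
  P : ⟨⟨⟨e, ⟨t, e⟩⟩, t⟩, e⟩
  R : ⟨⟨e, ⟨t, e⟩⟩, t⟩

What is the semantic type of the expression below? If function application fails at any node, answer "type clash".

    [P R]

[P R] — P of type ⟨⟨⟨e, ⟨t, e⟩⟩, t⟩, e⟩ combines with R of type ⟨⟨e, ⟨t, e⟩⟩, t⟩: type e.

e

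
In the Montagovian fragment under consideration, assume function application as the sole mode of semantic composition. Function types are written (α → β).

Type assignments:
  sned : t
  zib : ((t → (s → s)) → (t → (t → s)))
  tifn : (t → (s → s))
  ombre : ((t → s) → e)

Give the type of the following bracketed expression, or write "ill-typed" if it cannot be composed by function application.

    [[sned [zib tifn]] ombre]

e

[zib tifn]: ((t → (s → s)) → (t → (t → s))) applied to (t → (s → s)) yields (t → (t → s)).
[sned [zib tifn]]: (t → (t → s)) applied to t yields (t → s).
[[sned [zib tifn]] ombre]: ((t → s) → e) applied to (t → s) yields e.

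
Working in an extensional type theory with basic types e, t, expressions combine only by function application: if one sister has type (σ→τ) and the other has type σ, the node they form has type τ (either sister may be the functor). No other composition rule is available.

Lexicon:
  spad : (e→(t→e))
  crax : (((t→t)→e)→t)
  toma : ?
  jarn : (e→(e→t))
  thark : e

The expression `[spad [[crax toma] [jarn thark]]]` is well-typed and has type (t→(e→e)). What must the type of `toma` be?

For [spad [[crax toma] [jarn thark]]] to have type (t→(e→e)) with spad of type (e→(t→e)), [[crax toma] [jarn thark]] must be the function: [[crax toma] [jarn thark]] : ((e→(t→e))→(t→(e→e))).
For [[crax toma] [jarn thark]] to have type ((e→(t→e))→(t→(e→e))) with [jarn thark] of type (e→t), [crax toma] must be the function: [crax toma] : ((e→t)→((e→(t→e))→(t→(e→e)))).
For [crax toma] to have type ((e→t)→((e→(t→e))→(t→(e→e)))) with crax of type (((t→t)→e)→t), toma must be the function: toma : ((((t→t)→e)→t)→((e→t)→((e→(t→e))→(t→(e→e))))).

((((t→t)→e)→t)→((e→t)→((e→(t→e))→(t→(e→e)))))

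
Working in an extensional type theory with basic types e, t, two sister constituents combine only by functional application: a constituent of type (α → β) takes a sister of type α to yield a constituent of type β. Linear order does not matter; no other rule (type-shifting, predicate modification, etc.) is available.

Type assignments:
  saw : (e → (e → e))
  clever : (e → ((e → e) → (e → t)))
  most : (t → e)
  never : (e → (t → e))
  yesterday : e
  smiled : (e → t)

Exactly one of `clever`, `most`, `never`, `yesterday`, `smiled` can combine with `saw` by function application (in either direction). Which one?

yesterday

clever : (e → ((e → e) → (e → t))) — saw needs e; clever needs e; neither fits.
most : (t → e) — saw needs e; most needs t; neither fits.
never : (e → (t → e)) — saw needs e; never needs e; neither fits.
yesterday — combines: saw : (e → (e → e)) takes yesterday : e as argument, giving (e → e).
smiled : (e → t) — saw needs e; smiled needs e; neither fits.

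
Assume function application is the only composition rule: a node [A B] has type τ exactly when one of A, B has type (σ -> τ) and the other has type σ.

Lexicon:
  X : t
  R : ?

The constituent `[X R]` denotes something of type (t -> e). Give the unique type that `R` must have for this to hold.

[X R] must have type (t -> e). The sister X has type t; that is not a function onto (t -> e), so R must be the functor, of type (t -> (t -> e)).

(t -> (t -> e))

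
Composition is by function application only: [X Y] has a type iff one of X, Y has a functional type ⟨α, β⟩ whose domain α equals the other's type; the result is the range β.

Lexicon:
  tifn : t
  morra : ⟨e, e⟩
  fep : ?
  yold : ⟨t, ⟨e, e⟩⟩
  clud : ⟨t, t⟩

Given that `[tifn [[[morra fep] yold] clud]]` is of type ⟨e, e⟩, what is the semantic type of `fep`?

[tifn [[[morra fep] yold] clud]] is required to be ⟨e, e⟩. tifn : t cannot yield ⟨e, e⟩ as functor, so [[[morra fep] yold] clud] : ⟨t, ⟨e, e⟩⟩.
[[[morra fep] yold] clud] is required to be ⟨t, ⟨e, e⟩⟩. clud : ⟨t, t⟩ cannot yield ⟨t, ⟨e, e⟩⟩ as functor, so [[morra fep] yold] : ⟨⟨t, t⟩, ⟨t, ⟨e, e⟩⟩⟩.
[[morra fep] yold] is required to be ⟨⟨t, t⟩, ⟨t, ⟨e, e⟩⟩⟩. yold : ⟨t, ⟨e, e⟩⟩ cannot yield ⟨⟨t, t⟩, ⟨t, ⟨e, e⟩⟩⟩ as functor, so [morra fep] : ⟨⟨t, ⟨e, e⟩⟩, ⟨⟨t, t⟩, ⟨t, ⟨e, e⟩⟩⟩⟩.
[morra fep] is required to be ⟨⟨t, ⟨e, e⟩⟩, ⟨⟨t, t⟩, ⟨t, ⟨e, e⟩⟩⟩⟩. morra : ⟨e, e⟩ cannot yield ⟨⟨t, ⟨e, e⟩⟩, ⟨⟨t, t⟩, ⟨t, ⟨e, e⟩⟩⟩⟩ as functor, so fep : ⟨⟨e, e⟩, ⟨⟨t, ⟨e, e⟩⟩, ⟨⟨t, t⟩, ⟨t, ⟨e, e⟩⟩⟩⟩⟩.

⟨⟨e, e⟩, ⟨⟨t, ⟨e, e⟩⟩, ⟨⟨t, t⟩, ⟨t, ⟨e, e⟩⟩⟩⟩⟩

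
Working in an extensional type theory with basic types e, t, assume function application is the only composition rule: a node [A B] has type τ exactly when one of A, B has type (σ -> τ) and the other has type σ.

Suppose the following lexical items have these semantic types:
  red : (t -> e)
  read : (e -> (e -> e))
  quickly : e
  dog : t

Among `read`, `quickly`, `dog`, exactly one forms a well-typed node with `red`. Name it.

dog

read : (e -> (e -> e)) — red needs t; read needs e; neither fits.
quickly : e — red needs t; quickly needs nothing (atomic); neither fits.
dog — combines: red : (t -> e) takes dog : t as argument, giving e.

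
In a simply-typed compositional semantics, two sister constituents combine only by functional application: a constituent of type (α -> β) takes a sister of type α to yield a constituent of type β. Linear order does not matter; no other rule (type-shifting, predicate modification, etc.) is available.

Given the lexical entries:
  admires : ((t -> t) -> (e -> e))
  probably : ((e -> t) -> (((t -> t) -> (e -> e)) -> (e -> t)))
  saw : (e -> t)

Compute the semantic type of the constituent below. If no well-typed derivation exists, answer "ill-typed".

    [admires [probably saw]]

(e -> t)

[probably saw]: probably is ((e -> t) -> (((t -> t) -> (e -> e)) -> (e -> t))), saw is (e -> t); result (((t -> t) -> (e -> e)) -> (e -> t)).
[admires [probably saw]]: [probably saw] is (((t -> t) -> (e -> e)) -> (e -> t)), admires is ((t -> t) -> (e -> e)); result (e -> t).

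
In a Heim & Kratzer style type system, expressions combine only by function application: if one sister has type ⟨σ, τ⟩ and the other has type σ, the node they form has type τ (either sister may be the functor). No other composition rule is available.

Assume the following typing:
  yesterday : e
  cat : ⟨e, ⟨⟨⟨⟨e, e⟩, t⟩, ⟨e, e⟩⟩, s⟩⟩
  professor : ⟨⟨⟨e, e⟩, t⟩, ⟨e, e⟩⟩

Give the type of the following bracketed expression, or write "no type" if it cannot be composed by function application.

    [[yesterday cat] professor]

s

[yesterday cat]: functor cat : ⟨e, ⟨⟨⟨⟨e, e⟩, t⟩, ⟨e, e⟩⟩, s⟩⟩, argument yesterday : e; result ⟨⟨⟨⟨e, e⟩, t⟩, ⟨e, e⟩⟩, s⟩.
[[yesterday cat] professor]: functor [yesterday cat] : ⟨⟨⟨⟨e, e⟩, t⟩, ⟨e, e⟩⟩, s⟩, argument professor : ⟨⟨⟨e, e⟩, t⟩, ⟨e, e⟩⟩; result s.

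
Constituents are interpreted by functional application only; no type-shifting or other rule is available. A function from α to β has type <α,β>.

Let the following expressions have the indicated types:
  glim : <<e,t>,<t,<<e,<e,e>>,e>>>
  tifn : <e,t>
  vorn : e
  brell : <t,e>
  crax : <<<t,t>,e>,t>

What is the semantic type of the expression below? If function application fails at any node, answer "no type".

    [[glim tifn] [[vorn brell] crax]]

[glim tifn]: glim is <<e,t>,<t,<<e,<e,e>>,e>>>, tifn is <e,t>; result <t,<<e,<e,e>>,e>>.
[vorn brell]: e with <t,e> — neither is a function whose domain matches the other; composition fails here.

no type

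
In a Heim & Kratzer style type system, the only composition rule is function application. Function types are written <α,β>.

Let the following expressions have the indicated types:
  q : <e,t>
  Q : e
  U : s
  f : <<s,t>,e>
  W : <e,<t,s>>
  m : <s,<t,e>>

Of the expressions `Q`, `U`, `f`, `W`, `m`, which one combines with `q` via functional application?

Q

Q — combines: q : <e,t> takes Q : e as argument, giving t.
U : s — q needs e; U needs nothing (atomic); neither fits.
f : <<s,t>,e> — q needs e; f needs <s,t>; neither fits.
W : <e,<t,s>> — q needs e; W needs e; neither fits.
m : <s,<t,e>> — q needs e; m needs s; neither fits.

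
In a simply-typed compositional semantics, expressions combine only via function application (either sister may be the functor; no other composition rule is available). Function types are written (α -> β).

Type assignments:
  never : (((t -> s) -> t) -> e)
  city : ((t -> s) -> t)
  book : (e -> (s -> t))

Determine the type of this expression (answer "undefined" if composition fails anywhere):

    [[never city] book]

[never city]: functor never : (((t -> s) -> t) -> e), argument city : ((t -> s) -> t); result e.
[[never city] book]: functor book : (e -> (s -> t)), argument [never city] : e; result (s -> t).

(s -> t)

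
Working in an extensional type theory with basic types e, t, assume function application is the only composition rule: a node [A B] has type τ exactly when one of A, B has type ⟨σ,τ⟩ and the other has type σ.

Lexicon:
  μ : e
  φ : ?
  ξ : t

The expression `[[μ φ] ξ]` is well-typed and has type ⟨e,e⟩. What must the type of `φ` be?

[[μ φ] ξ] is required to be ⟨e,e⟩. ξ : t cannot yield ⟨e,e⟩ as functor, so [μ φ] : ⟨t,⟨e,e⟩⟩.
[μ φ] is required to be ⟨t,⟨e,e⟩⟩. μ : e cannot yield ⟨t,⟨e,e⟩⟩ as functor, so φ : ⟨e,⟨t,⟨e,e⟩⟩⟩.

⟨e,⟨t,⟨e,e⟩⟩⟩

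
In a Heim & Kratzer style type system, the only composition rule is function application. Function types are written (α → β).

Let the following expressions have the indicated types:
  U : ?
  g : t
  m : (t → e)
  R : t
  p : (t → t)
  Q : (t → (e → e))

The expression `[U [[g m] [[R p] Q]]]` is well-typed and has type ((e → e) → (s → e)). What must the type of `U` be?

(e → ((e → e) → (s → e)))

At [U [[g m] [[R p] Q]]] (required: ((e → e) → (s → e))): [[g m] [[R p] Q]] is e, which is not a function with range ((e → e) → (s → e)); hence U is the functor — type (e → ((e → e) → (s → e))).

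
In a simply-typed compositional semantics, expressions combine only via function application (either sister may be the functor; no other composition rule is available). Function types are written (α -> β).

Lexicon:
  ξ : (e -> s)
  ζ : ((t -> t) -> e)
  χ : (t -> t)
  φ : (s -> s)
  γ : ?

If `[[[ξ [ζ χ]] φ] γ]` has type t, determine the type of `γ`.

[[[ξ [ζ χ]] φ] γ] is required to be t. [[ξ [ζ χ]] φ] : s cannot yield t as functor, so γ : (s -> t).

(s -> t)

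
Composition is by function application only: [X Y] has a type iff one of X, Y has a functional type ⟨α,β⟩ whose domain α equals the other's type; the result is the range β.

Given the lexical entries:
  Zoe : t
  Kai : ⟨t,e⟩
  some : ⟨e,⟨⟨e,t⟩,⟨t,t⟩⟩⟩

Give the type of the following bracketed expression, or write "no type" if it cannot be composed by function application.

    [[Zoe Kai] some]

At [Zoe Kai], Kai : ⟨t,e⟩ takes Zoe : t, giving e.
At [[Zoe Kai] some], some : ⟨e,⟨⟨e,t⟩,⟨t,t⟩⟩⟩ takes [Zoe Kai] : e, giving ⟨⟨e,t⟩,⟨t,t⟩⟩.

⟨⟨e,t⟩,⟨t,t⟩⟩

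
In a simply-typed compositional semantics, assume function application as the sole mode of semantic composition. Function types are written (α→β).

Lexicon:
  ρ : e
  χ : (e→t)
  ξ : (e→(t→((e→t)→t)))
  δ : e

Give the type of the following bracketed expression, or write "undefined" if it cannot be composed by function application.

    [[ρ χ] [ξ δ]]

((e→t)→t)

[ρ χ]: χ is (e→t), ρ is e; result t.
[ξ δ]: ξ is (e→(t→((e→t)→t))), δ is e; result (t→((e→t)→t)).
[[ρ χ] [ξ δ]]: [ξ δ] is (t→((e→t)→t)), [ρ χ] is t; result ((e→t)→t).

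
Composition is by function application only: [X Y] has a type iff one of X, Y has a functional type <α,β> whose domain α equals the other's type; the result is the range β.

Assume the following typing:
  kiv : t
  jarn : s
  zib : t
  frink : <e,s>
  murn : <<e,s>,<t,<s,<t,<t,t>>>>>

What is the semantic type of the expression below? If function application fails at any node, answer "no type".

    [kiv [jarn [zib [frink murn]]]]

[frink murn]: <<e,s>,<t,<s,<t,<t,t>>>>> applied to <e,s> yields <t,<s,<t,<t,t>>>>.
[zib [frink murn]]: <t,<s,<t,<t,t>>>> applied to t yields <s,<t,<t,t>>>.
[jarn [zib [frink murn]]]: <s,<t,<t,t>>> applied to s yields <t,<t,t>>.
[kiv [jarn [zib [frink murn]]]]: <t,<t,t>> applied to t yields <t,t>.

<t,t>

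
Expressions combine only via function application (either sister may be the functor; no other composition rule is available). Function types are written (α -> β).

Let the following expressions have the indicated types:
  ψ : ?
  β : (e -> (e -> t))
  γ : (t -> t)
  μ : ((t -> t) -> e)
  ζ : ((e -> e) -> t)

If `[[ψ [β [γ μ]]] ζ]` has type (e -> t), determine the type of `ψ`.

For [[ψ [β [γ μ]]] ζ] to have type (e -> t) with ζ of type ((e -> e) -> t), [ψ [β [γ μ]]] must be the function: [ψ [β [γ μ]]] : (((e -> e) -> t) -> (e -> t)).
For [ψ [β [γ μ]]] to have type (((e -> e) -> t) -> (e -> t)) with [β [γ μ]] of type (e -> t), ψ must be the function: ψ : ((e -> t) -> (((e -> e) -> t) -> (e -> t))).

((e -> t) -> (((e -> e) -> t) -> (e -> t)))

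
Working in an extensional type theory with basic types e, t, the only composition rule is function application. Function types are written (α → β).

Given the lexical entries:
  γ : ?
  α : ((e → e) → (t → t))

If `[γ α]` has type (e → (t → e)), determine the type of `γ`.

[γ α] must have type (e → (t → e)). The sister α has type ((e → e) → (t → t)); that is not a function onto (e → (t → e)), so γ must be the functor, of type (((e → e) → (t → t)) → (e → (t → e))).

(((e → e) → (t → t)) → (e → (t → e)))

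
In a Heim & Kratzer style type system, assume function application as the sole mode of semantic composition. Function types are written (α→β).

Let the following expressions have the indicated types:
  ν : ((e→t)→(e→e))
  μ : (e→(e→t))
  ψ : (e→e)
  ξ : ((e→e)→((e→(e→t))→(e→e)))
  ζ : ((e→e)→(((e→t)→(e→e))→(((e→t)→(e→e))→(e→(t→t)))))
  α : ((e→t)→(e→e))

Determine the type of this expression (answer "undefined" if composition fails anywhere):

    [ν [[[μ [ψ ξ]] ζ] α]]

(e→(t→t))

At [ψ ξ], ξ : ((e→e)→((e→(e→t))→(e→e))) takes ψ : (e→e), giving ((e→(e→t))→(e→e)).
At [μ [ψ ξ]], [ψ ξ] : ((e→(e→t))→(e→e)) takes μ : (e→(e→t)), giving (e→e).
At [[μ [ψ ξ]] ζ], ζ : ((e→e)→(((e→t)→(e→e))→(((e→t)→(e→e))→(e→(t→t))))) takes [μ [ψ ξ]] : (e→e), giving (((e→t)→(e→e))→(((e→t)→(e→e))→(e→(t→t)))).
At [[[μ [ψ ξ]] ζ] α], [[μ [ψ ξ]] ζ] : (((e→t)→(e→e))→(((e→t)→(e→e))→(e→(t→t)))) takes α : ((e→t)→(e→e)), giving (((e→t)→(e→e))→(e→(t→t))).
At [ν [[[μ [ψ ξ]] ζ] α]], [[[μ [ψ ξ]] ζ] α] : (((e→t)→(e→e))→(e→(t→t))) takes ν : ((e→t)→(e→e)), giving (e→(t→t)).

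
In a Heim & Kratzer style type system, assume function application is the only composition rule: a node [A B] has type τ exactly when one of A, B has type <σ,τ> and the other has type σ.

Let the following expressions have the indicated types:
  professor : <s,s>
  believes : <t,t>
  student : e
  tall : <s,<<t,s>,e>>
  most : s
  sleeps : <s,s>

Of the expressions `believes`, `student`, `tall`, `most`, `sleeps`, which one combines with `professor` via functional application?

believes : <t,t> — neither side's domain matches the other.
student : e — neither side's domain matches the other.
tall : <s,<<t,s>,e>> — neither side's domain matches the other.
most — combines: professor : <s,s> takes most : s as argument, giving s.
sleeps : <s,s> — neither side's domain matches the other.

most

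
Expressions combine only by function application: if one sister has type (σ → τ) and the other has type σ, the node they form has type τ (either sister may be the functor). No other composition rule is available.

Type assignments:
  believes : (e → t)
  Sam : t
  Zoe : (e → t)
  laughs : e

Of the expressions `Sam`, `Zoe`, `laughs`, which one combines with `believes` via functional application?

Sam : t — no; believes wants e, and Sam wants nothing (atomic).
Zoe : (e → t) — no; believes wants e, and Zoe wants e.
laughs — combines: believes : (e → t) takes laughs : e as argument, giving t.

laughs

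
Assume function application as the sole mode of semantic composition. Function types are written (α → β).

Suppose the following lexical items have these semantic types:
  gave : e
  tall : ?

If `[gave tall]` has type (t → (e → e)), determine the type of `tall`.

For [gave tall] to have type (t → (e → e)) with gave of type e, tall must be the function: tall : (e → (t → (e → e))).

(e → (t → (e → e)))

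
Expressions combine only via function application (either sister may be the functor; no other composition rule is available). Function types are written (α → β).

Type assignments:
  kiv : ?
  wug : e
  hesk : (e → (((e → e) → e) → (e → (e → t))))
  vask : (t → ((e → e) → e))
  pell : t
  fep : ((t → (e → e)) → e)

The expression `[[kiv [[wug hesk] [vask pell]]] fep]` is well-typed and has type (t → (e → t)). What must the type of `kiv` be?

((e → (e → t)) → (((t → (e → e)) → e) → (t → (e → t))))

At [[kiv [[wug hesk] [vask pell]]] fep] (required: (t → (e → t))): fep is ((t → (e → e)) → e), which is not a function with range (t → (e → t)); hence [kiv [[wug hesk] [vask pell]]] is the functor — type (((t → (e → e)) → e) → (t → (e → t))).
At [kiv [[wug hesk] [vask pell]]] (required: (((t → (e → e)) → e) → (t → (e → t)))): [[wug hesk] [vask pell]] is (e → (e → t)), which is not a function with range (((t → (e → e)) → e) → (t → (e → t))); hence kiv is the functor — type ((e → (e → t)) → (((t → (e → e)) → e) → (t → (e → t)))).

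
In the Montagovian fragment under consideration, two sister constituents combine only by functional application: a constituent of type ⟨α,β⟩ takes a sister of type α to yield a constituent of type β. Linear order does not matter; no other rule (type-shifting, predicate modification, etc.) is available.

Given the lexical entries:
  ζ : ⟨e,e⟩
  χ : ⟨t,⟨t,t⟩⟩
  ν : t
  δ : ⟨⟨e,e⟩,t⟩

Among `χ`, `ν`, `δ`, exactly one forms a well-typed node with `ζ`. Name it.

χ : ⟨t,⟨t,t⟩⟩ — no; ζ wants e, and χ wants t.
ν : t — no; ζ wants e, and ν wants nothing (atomic).
δ — combines: δ : ⟨⟨e,e⟩,t⟩ takes ζ : ⟨e,e⟩ as argument, giving t.

δ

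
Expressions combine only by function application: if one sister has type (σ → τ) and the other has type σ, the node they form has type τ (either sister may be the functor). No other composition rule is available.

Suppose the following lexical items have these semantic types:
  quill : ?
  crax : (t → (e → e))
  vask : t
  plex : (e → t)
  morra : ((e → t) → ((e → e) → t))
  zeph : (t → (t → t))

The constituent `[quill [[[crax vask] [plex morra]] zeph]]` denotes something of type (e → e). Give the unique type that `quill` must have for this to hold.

((t → t) → (e → e))

For [quill [[[crax vask] [plex morra]] zeph]] to have type (e → e) with [[[crax vask] [plex morra]] zeph] of type (t → t), quill must be the function: quill : ((t → t) → (e → e)).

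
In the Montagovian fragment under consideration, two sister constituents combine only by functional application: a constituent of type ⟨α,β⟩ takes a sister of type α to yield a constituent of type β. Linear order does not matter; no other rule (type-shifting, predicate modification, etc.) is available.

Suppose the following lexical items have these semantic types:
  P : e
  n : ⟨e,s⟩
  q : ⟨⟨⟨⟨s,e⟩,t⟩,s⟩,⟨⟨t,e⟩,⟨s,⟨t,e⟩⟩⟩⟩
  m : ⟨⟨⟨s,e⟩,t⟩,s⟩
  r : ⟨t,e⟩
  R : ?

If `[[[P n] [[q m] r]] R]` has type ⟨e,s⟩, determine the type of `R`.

[[[P n] [[q m] r]] R] is required to be ⟨e,s⟩. [[P n] [[q m] r]] : ⟨t,e⟩ cannot yield ⟨e,s⟩ as functor, so R : ⟨⟨t,e⟩,⟨e,s⟩⟩.

⟨⟨t,e⟩,⟨e,s⟩⟩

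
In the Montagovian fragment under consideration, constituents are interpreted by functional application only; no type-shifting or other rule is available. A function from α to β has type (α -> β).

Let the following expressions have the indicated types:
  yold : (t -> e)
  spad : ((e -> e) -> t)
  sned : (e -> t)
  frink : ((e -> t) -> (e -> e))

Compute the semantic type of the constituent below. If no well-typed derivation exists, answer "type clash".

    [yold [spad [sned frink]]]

At [sned frink], frink : ((e -> t) -> (e -> e)) takes sned : (e -> t), giving (e -> e).
At [spad [sned frink]], spad : ((e -> e) -> t) takes [sned frink] : (e -> e), giving t.
At [yold [spad [sned frink]]], yold : (t -> e) takes [spad [sned frink]] : t, giving e.

e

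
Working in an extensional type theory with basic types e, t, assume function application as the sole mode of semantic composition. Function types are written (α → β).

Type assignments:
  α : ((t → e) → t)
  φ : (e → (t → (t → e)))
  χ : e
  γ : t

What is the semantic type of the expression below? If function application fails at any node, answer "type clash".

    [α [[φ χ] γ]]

[φ χ]: functor φ : (e → (t → (t → e))), argument χ : e; result (t → (t → e)).
[[φ χ] γ]: functor [φ χ] : (t → (t → e)), argument γ : t; result (t → e).
[α [[φ χ] γ]]: functor α : ((t → e) → t), argument [[φ χ] γ] : (t → e); result t.

t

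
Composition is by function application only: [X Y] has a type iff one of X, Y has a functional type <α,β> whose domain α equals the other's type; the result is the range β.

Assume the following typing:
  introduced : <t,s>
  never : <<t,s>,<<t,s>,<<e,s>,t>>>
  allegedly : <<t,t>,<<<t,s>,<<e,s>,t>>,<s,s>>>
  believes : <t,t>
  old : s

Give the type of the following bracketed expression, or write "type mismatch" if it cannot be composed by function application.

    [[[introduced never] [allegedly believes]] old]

s

[introduced never]: never is <<t,s>,<<t,s>,<<e,s>,t>>>, introduced is <t,s>; result <<t,s>,<<e,s>,t>>.
[allegedly believes]: allegedly is <<t,t>,<<<t,s>,<<e,s>,t>>,<s,s>>>, believes is <t,t>; result <<<t,s>,<<e,s>,t>>,<s,s>>.
[[introduced never] [allegedly believes]]: [allegedly believes] is <<<t,s>,<<e,s>,t>>,<s,s>>, [introduced never] is <<t,s>,<<e,s>,t>>; result <s,s>.
[[[introduced never] [allegedly believes]] old]: [[introduced never] [allegedly believes]] is <s,s>, old is s; result s.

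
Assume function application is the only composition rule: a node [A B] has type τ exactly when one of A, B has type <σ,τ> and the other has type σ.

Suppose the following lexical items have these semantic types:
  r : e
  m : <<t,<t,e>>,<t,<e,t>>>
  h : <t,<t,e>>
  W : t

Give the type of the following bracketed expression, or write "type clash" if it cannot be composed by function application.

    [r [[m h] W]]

t

[m h]: m is <<t,<t,e>>,<t,<e,t>>>, h is <t,<t,e>>; result <t,<e,t>>.
[[m h] W]: [m h] is <t,<e,t>>, W is t; result <e,t>.
[r [[m h] W]]: [[m h] W] is <e,t>, r is e; result t.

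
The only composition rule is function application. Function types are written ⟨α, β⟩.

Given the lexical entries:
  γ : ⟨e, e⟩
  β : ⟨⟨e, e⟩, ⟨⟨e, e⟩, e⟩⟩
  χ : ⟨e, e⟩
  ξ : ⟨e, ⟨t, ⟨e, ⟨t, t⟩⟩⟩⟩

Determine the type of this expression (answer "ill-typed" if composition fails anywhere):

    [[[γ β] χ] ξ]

⟨t, ⟨e, ⟨t, t⟩⟩⟩

[γ β] — β of type ⟨⟨e, e⟩, ⟨⟨e, e⟩, e⟩⟩ combines with γ of type ⟨e, e⟩: type ⟨⟨e, e⟩, e⟩.
[[γ β] χ] — [γ β] of type ⟨⟨e, e⟩, e⟩ combines with χ of type ⟨e, e⟩: type e.
[[[γ β] χ] ξ] — ξ of type ⟨e, ⟨t, ⟨e, ⟨t, t⟩⟩⟩⟩ combines with [[γ β] χ] of type e: type ⟨t, ⟨e, ⟨t, t⟩⟩⟩.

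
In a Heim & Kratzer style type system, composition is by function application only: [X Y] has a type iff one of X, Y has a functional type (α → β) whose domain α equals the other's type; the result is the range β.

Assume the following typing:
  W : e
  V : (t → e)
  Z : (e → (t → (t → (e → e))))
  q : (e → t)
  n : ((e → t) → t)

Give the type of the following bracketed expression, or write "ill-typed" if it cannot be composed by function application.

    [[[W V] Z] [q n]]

At [W V]: neither e nor (t → e) can take the other as argument; the node is ill-typed.

ill-typed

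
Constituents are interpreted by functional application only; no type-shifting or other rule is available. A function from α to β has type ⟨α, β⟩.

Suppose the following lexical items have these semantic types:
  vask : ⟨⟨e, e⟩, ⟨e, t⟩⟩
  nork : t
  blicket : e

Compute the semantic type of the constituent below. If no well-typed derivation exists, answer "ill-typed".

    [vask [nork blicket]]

[nork blicket]: t and e cannot combine by function application — type clash.

ill-typed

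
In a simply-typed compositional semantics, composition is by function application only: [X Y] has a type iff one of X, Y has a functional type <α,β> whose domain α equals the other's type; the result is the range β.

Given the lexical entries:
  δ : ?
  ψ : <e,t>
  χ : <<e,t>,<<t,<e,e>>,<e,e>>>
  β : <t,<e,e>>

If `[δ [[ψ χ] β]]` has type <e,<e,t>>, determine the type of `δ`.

For [δ [[ψ χ] β]] to have type <e,<e,t>> with [[ψ χ] β] of type <e,e>, δ must be the function: δ : <<e,e>,<e,<e,t>>>.

<<e,e>,<e,<e,t>>>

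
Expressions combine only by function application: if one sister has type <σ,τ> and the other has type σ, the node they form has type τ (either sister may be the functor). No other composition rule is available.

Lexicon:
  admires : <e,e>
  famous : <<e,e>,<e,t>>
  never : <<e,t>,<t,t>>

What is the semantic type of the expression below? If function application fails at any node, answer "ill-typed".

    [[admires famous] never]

At [admires famous], famous : <<e,e>,<e,t>> takes admires : <e,e>, giving <e,t>.
At [[admires famous] never], never : <<e,t>,<t,t>> takes [admires famous] : <e,t>, giving <t,t>.

<t,t>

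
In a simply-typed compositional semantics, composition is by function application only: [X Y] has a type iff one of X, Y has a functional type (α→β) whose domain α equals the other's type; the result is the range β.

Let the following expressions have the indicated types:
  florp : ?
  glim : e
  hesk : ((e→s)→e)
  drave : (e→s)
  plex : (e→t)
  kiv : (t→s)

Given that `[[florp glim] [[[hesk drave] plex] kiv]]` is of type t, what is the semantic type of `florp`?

[[florp glim] [[[hesk drave] plex] kiv]] must have type t. The sister [[[hesk drave] plex] kiv] has type s; that is not a function onto t, so [florp glim] must be the functor, of type (s→t).
[florp glim] must have type (s→t). The sister glim has type e; that is not a function onto (s→t), so florp must be the functor, of type (e→(s→t)).

(e→(s→t))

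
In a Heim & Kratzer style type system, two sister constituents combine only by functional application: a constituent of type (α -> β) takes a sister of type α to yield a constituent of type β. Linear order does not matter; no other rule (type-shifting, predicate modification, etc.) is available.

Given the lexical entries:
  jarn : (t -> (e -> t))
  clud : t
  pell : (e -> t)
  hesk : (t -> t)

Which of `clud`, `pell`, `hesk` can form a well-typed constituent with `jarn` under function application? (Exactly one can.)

clud

clud — combines: jarn : (t -> (e -> t)) takes clud : t as argument, giving (e -> t).
pell : (e -> t) — no; jarn wants t, and pell wants e.
hesk : (t -> t) — no; jarn wants t, and hesk wants t.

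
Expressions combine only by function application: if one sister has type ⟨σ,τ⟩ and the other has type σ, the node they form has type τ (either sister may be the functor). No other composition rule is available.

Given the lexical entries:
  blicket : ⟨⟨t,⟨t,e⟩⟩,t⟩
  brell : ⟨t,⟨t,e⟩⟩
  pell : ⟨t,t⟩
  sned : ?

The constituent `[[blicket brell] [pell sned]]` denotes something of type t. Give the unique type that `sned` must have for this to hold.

⟨⟨t,t⟩,⟨t,t⟩⟩

[[blicket brell] [pell sned]] is required to be t. [blicket brell] : t cannot yield t as functor, so [pell sned] : ⟨t,t⟩.
[pell sned] is required to be ⟨t,t⟩. pell : ⟨t,t⟩ cannot yield ⟨t,t⟩ as functor, so sned : ⟨⟨t,t⟩,⟨t,t⟩⟩.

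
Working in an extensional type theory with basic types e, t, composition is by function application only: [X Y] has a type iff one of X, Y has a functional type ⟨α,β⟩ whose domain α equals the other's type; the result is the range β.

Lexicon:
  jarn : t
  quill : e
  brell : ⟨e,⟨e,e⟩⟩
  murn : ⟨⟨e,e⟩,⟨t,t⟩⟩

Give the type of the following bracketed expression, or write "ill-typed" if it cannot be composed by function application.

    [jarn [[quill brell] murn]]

[quill brell] — brell of type ⟨e,⟨e,e⟩⟩ combines with quill of type e: type ⟨e,e⟩.
[[quill brell] murn] — murn of type ⟨⟨e,e⟩,⟨t,t⟩⟩ combines with [quill brell] of type ⟨e,e⟩: type ⟨t,t⟩.
[jarn [[quill brell] murn]] — [[quill brell] murn] of type ⟨t,t⟩ combines with jarn of type t: type t.

t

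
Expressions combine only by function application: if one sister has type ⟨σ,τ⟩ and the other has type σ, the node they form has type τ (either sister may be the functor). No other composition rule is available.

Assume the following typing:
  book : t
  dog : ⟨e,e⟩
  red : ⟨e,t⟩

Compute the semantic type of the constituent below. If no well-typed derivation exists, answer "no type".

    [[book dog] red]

[book dog]: t with ⟨e,e⟩ — neither is a function whose domain matches the other; composition fails here.

no type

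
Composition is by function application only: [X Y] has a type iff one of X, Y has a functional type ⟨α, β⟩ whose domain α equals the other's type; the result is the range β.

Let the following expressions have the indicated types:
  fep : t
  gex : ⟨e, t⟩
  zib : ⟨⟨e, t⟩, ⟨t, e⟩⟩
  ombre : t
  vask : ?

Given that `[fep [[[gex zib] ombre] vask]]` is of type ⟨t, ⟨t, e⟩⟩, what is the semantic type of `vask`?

⟨e, ⟨t, ⟨t, ⟨t, e⟩⟩⟩⟩

[fep [[[gex zib] ombre] vask]] must have type ⟨t, ⟨t, e⟩⟩. The sister fep has type t; that is not a function onto ⟨t, ⟨t, e⟩⟩, so [[[gex zib] ombre] vask] must be the functor, of type ⟨t, ⟨t, ⟨t, e⟩⟩⟩.
[[[gex zib] ombre] vask] must have type ⟨t, ⟨t, ⟨t, e⟩⟩⟩. The sister [[gex zib] ombre] has type e; that is not a function onto ⟨t, ⟨t, ⟨t, e⟩⟩⟩, so vask must be the functor, of type ⟨e, ⟨t, ⟨t, ⟨t, e⟩⟩⟩⟩.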